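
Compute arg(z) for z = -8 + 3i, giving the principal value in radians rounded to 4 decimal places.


Step 1: z = -8 + 3i
Step 2: arg(z) = atan2(3, -8)
Step 3: arg(z) = 2.7828

2.7828


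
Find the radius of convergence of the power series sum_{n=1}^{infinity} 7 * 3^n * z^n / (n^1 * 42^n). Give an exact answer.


Step 1: General term a_n = 7 * 3^n / (n^1 * 42^n)
Step 2: By the root test, |a_n|^(1/n) = 7^(1/n) * 3 / (n^(1/n) * 42) -> 3/42 as n -> infinity (since 7^(1/n) -> 1 and n^(1/n) -> 1)
Step 3: R = 1/lim|a_n|^(1/n) = 42/3 = 14

14


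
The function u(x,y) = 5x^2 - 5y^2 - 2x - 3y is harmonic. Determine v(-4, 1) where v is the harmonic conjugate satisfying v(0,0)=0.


Step 1: v_x = -u_y = 10y + 3
Step 2: v_y = u_x = 10x - 2
Step 3: v = 10xy + 3x - 2y + C
Step 4: v(0,0) = 0 => C = 0
Step 5: v(-4, 1) = -54

-54


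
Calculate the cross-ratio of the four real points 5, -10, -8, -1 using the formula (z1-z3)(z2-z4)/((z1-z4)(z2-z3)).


Step 1: (z1-z3)(z2-z4) = 13 * (-9) = -117
Step 2: (z1-z4)(z2-z3) = 6 * (-2) = -12
Step 3: Cross-ratio = 117/12 = 39/4

39/4


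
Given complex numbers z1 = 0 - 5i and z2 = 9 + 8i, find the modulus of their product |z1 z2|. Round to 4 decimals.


Step 1: |z1| = sqrt(0^2 + (-5)^2) = sqrt(25)
Step 2: |z2| = sqrt(9^2 + 8^2) = sqrt(145)
Step 3: |z1*z2| = |z1|*|z2| = sqrt(25) * sqrt(145) = sqrt(25 * 145) = sqrt(3625)
Step 4: = 60.208

60.208


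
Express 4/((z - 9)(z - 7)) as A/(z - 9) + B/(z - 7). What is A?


Step 1: Multiply both sides by (z - 9) and set z = 9
Step 2: A = 4 / (9 - 7)
Step 3: A = 4 / 2
Step 4: A = 2

2


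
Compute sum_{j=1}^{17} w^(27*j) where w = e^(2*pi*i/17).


Step 1: The sum sum_{j=1}^{n} w^(k*j) equals n if n | k, else 0.
Step 2: Here n = 17, k = 27
Step 3: Does n divide k? 17 | 27 -> False
Step 4: Sum = 0

0


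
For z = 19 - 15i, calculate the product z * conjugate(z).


Step 1: conj(z) = 19 + 15i
Step 2: z * conj(z) = 19^2 + (-15)^2
Step 3: = 361 + 225 = 586

586


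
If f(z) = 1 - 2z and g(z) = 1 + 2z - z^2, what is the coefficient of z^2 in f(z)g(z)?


Step 1: z^2 term in f*g comes from: (1)*(-z^2) + (-2z)*(2z) + (0)*(1)
Step 2: = -1 - 4 + 0
Step 3: = -5

-5


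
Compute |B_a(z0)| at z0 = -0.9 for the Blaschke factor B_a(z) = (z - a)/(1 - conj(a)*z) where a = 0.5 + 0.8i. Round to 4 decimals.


Step 1: Numerator z0 - a = -0.9 - (0.5 + 0.8i) = -1.4 - 0.8i
Step 2: Denominator 1 - conj(a)*z0 = 1 - (0.5 - 0.8i)*(-0.9) = 1.45 - 0.72i
Step 3: |z0 - a|^2 = (-1.4)^2 + (-0.8)^2 = 2.6; |1 - conj(a)*z0|^2 = 1.45^2 + (-0.72)^2 = 2.6209
Step 4: |B_a(-0.9)| = sqrt(2.6 / 2.6209) = sqrt(0.992026)
Step 5: = 0.996

0.996


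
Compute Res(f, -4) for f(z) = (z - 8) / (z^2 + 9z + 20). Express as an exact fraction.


Step 1: Q(z) = z^2 + 9z + 20 = (z + 4)(z + 5)
Step 2: Q'(z) = 2z + 9
Step 3: Q'(-4) = 1, P(-4) = -12
Step 4: Res = P(-4)/Q'(-4) = -12/1 = -12

-12


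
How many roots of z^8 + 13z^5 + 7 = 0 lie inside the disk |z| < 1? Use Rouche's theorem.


Step 1: On |z| = 1 the three terms have sizes |z^8| = 1^8 = 1, |13z^5| = 13*1^5 = 13, |7| = 7
Step 2: The dominant term is g(z) = 13z^5; let h(z) = z^8 + 7 so f = g + h
Step 3: On |z| = 1: |g| = 13 and |h| <= 1 + 7 = 8
Step 4: Since 13 > 8, |h| < |g| on |z| = 1, so by Rouche f has the same number of zeros as g inside |z| < 1
Step 5: g(z) = 13z^5 has 5 zeros (at the origin, multiplicity 5) inside |z| < 1. Answer = 5

5


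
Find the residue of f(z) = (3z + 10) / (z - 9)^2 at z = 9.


Step 1: Pole of order 2 at z = 9
Step 2: Res = lim d/dz [(z - 9)^2 * f(z)] as z -> 9
Step 3: (z - 9)^2 * f(z) = 3z + 10
Step 4: d/dz[3z + 10] = 3

3


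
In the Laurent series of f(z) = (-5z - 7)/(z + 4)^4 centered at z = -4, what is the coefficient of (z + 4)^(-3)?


Step 1: Write the numerator in powers of (z + 4): -5z - 7 = -5(z + 4) + (-5*(-4) - 7) = -5(z + 4) + 13
Step 2: Divide by (z + 4)^4: f(z) = 13(z + 4)^(-4) - 5(z + 4)^(-3)
Step 3: This finite sum is the Laurent series of f about z = -4.
Step 4: Coefficient of (z + 4)^(-3) = coefficient of (z + 4) in the re-centred numerator = -5

-5


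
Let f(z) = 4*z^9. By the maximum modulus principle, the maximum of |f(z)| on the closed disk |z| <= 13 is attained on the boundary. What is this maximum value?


Step 1: On |z| = 13, |f(z)| = 4 * |z|^9 = 4 * 13^9
Step 2: By maximum modulus principle, maximum is on boundary.
Step 3: Maximum = 4 * 10604499373 = 42417997492

42417997492


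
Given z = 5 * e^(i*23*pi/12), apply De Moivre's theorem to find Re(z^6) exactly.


Step 1: By De Moivre's theorem, z^6 = 5^6 * e^(i*6*23*pi/12) = 15625 * (cos(23*pi/2) + i*sin(23*pi/2))
Step 2: |z|^6 = 5^6 = 15625
Step 3: Reduce the angle mod 2*pi: 23*pi/2 - 10*pi = 3*pi/2
Step 4: cos(3*pi/2) = 0
Step 5: Re(z^6) = 15625 * 0 = 0

0


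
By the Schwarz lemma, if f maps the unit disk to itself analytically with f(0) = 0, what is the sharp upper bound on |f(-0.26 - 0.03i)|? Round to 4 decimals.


Step 1: Schwarz lemma: if f: D -> D is analytic with f(0) = 0, then |f(z)| <= |z| for all z in D, and this is sharp (f(z) = z).
Step 2: |z0|^2 = (-0.26)^2 + (-0.03)^2 = 0.0685
Step 3: |z0| = sqrt(0.0685) = 0.261725
Step 4: Best bound = |z0| = 0.2617

0.2617


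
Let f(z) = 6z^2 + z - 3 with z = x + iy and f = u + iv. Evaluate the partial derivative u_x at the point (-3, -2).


Step 1: f(z) = 6(x+iy)^2 + (x+iy) - 3
Step 2: u = 6(x^2 - y^2) + x - 3
Step 3: u_x = 12x + 1
Step 4: At (-3, -2): u_x = -36 + 1 = -35

-35


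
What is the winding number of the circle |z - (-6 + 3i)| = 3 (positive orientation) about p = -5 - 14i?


Step 1: Center c = (-6, 3), radius = 3
Step 2: |p - c|^2 = 1^2 + (-17)^2 = 290
Step 3: r^2 = 9
Step 4: |p-c| > r so winding number = 0

0


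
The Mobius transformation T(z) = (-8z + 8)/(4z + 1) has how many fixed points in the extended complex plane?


Step 1: Fixed points satisfy T(z) = z
Step 2: 4z^2 + 9z - 8 = 0
Step 3: Discriminant = 9^2 - 4*4*(-8) = 209
Step 4: Number of fixed points = 2

2


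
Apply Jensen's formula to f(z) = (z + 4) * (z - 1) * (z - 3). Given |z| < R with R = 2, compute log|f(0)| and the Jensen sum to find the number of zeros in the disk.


Jensen's formula: (1/2pi)*integral log|f(Re^it)|dt = log|f(0)| + sum_{|a_k|<R} log(R/|a_k|)
Step 1: f(0) = 4 * (-1) * (-3) = 12
Step 2: log|f(0)| = log|-4| + log|1| + log|3| = 2.4849
Step 3: Zeros inside |z| < 2: 1
Step 4: Jensen sum = log(2/1) = 0.6931
Step 5: n(R) = number of terms in the Jensen sum = count of zeros inside |z| < 2 = 1

1


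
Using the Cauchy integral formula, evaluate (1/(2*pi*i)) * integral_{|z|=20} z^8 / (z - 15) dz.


Step 1: f(z) = z^8, a = 15 is inside |z| = 20
Step 2: By Cauchy integral formula: (1/(2pi*i)) * integral = f(a)
Step 3: f(15) = 15^8 = 2562890625

2562890625


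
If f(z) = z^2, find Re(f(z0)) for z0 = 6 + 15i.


Step 1: z0 = 6 + 15i
Step 2: z0^2 = 6^2 - 15^2 + 180i
Step 3: real part = 36 - 225 = -189

-189


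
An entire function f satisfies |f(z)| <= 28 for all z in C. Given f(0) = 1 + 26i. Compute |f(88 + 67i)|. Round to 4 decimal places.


Step 1: By Liouville's theorem, a bounded entire function is constant.
Step 2: f(z) = f(0) = 1 + 26i for all z.
Step 3: |f(w)| = |1 + 26i| = sqrt(1 + 676)
Step 4: = 26.0192

26.0192


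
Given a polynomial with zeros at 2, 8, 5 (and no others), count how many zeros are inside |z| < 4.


Step 1: Check each root:
  z = 2: |2| = 2 < 4
  z = 8: |8| = 8 >= 4
  z = 5: |5| = 5 >= 4
Step 2: Count = 1

1


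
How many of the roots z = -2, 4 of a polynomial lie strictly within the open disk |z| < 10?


Step 1: Check each root:
  z = -2: |-2| = 2 < 10
  z = 4: |4| = 4 < 10
Step 2: Count = 2

2


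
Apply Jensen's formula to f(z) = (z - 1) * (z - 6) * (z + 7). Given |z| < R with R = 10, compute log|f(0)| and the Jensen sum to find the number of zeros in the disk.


Jensen's formula: (1/2pi)*integral log|f(Re^it)|dt = log|f(0)| + sum_{|a_k|<R} log(R/|a_k|)
Step 1: f(0) = (-1) * (-6) * 7 = 42
Step 2: log|f(0)| = log|1| + log|6| + log|-7| = 3.7377
Step 3: Zeros inside |z| < 10: 1, 6, -7
Step 4: Jensen sum = log(10/1) + log(10/6) + log(10/7) = 3.1701
Step 5: n(R) = number of terms in the Jensen sum = count of zeros inside |z| < 10 = 3

3


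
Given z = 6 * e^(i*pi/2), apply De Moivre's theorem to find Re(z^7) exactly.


Step 1: By De Moivre's theorem, z^7 = 6^7 * e^(i*7*pi/2) = 279936 * (cos(7*pi/2) + i*sin(7*pi/2))
Step 2: |z|^7 = 6^7 = 279936
Step 3: Reduce the angle mod 2*pi: 7*pi/2 - 2*pi = 3*pi/2
Step 4: cos(3*pi/2) = 0
Step 5: Re(z^7) = 279936 * 0 = 0

0


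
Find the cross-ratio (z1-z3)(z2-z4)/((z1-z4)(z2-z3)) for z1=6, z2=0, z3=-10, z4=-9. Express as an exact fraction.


Step 1: (z1-z3)(z2-z4) = 16 * 9 = 144
Step 2: (z1-z4)(z2-z3) = 15 * 10 = 150
Step 3: Cross-ratio = 144/150 = 24/25

24/25


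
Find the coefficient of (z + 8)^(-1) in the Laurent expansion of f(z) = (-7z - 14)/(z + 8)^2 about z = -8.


Step 1: Write the numerator in powers of (z + 8): -7z - 14 = -7(z + 8) + (-7*(-8) - 14) = -7(z + 8) + 42
Step 2: Divide by (z + 8)^2: f(z) = 42(z + 8)^(-2) - 7(z + 8)^(-1)
Step 3: This finite sum is the Laurent series of f about z = -8.
Step 4: Coefficient of (z + 8)^(-1) = coefficient of (z + 8) in the re-centred numerator = -7

-7


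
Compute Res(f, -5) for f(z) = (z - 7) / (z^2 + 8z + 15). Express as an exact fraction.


Step 1: Q(z) = z^2 + 8z + 15 = (z + 5)(z + 3)
Step 2: Q'(z) = 2z + 8
Step 3: Q'(-5) = -2, P(-5) = -12
Step 4: Res = P(-5)/Q'(-5) = -12/(-2) = 6

6


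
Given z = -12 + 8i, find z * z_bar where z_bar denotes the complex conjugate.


Step 1: conj(z) = -12 - 8i
Step 2: z * conj(z) = (-12)^2 + 8^2
Step 3: = 144 + 64 = 208

208


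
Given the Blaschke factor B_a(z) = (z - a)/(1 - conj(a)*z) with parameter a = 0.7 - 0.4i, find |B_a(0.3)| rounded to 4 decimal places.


Step 1: Numerator z0 - a = 0.3 - (0.7 - 0.4i) = -0.4 + 0.4i
Step 2: Denominator 1 - conj(a)*z0 = 1 - (0.7 + 0.4i)*0.3 = 0.79 - 0.12i
Step 3: |z0 - a|^2 = (-0.4)^2 + 0.4^2 = 0.32; |1 - conj(a)*z0|^2 = 0.79^2 + (-0.12)^2 = 0.6385
Step 4: |B_a(0.3)| = sqrt(0.32 / 0.6385) = sqrt(0.501175)
Step 5: = 0.7079

0.7079


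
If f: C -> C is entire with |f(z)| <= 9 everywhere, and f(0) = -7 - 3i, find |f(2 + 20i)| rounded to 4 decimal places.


Step 1: By Liouville's theorem, a bounded entire function is constant.
Step 2: f(z) = f(0) = -7 - 3i for all z.
Step 3: |f(w)| = |-7 - 3i| = sqrt(49 + 9)
Step 4: = 7.6158

7.6158


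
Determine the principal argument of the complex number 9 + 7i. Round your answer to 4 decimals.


Step 1: z = 9 + 7i
Step 2: arg(z) = atan2(7, 9)
Step 3: arg(z) = 0.661

0.661


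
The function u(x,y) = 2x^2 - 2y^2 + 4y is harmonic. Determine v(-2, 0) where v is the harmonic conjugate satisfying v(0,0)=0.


Step 1: v_x = -u_y = 4y - 4
Step 2: v_y = u_x = 4x + 0
Step 3: v = 4xy - 4x + C
Step 4: v(0,0) = 0 => C = 0
Step 5: v(-2, 0) = 8

8


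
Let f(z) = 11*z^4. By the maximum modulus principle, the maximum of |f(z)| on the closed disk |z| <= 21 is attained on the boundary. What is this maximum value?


Step 1: On |z| = 21, |f(z)| = 11 * |z|^4 = 11 * 21^4
Step 2: By maximum modulus principle, maximum is on boundary.
Step 3: Maximum = 11 * 194481 = 2139291

2139291


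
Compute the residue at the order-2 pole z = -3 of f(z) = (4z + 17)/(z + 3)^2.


Step 1: Pole of order 2 at z = -3
Step 2: Res = lim d/dz [(z + 3)^2 * f(z)] as z -> -3
Step 3: (z + 3)^2 * f(z) = 4z + 17
Step 4: d/dz[4z + 17] = 4

4


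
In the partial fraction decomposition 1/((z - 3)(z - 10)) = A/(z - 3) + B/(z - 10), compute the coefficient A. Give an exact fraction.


Step 1: Multiply both sides by (z - 3) and set z = 3
Step 2: A = 1 / (3 - 10)
Step 3: A = 1 / (-7)
Step 4: A = -1/7

-1/7


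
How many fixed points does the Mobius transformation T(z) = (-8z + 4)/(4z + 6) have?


Step 1: Fixed points satisfy T(z) = z
Step 2: 4z^2 + 14z - 4 = 0
Step 3: Discriminant = 14^2 - 4*4*(-4) = 260
Step 4: Number of fixed points = 2

2


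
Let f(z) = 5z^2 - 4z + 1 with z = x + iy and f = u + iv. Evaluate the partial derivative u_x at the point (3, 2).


Step 1: f(z) = 5(x+iy)^2 - 4(x+iy) + 1
Step 2: u = 5(x^2 - y^2) - 4x + 1
Step 3: u_x = 10x - 4
Step 4: At (3, 2): u_x = 30 - 4 = 26

26


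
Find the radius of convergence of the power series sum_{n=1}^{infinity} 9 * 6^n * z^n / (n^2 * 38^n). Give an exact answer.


Step 1: General term a_n = 9 * 6^n / (n^2 * 38^n)
Step 2: By the root test, |a_n|^(1/n) = 9^(1/n) * 6 / (n^(2/n) * 38) -> 6/38 as n -> infinity (since 9^(1/n) -> 1 and n^(2/n) -> 1)
Step 3: R = 1/lim|a_n|^(1/n) = 38/6 = 19/3

19/3


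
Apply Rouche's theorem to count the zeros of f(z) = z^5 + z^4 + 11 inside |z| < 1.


Step 1: On |z| = 1 the three terms have sizes |z^5| = 1^5 = 1, |z^4| = 1^4 = 1, |11| = 11
Step 2: The dominant term is g(z) = 11; let h(z) = z^5 + z^4 so f = g + h
Step 3: On |z| = 1: |g| = 11 and |h| <= 1 + 1 = 2
Step 4: Since 11 > 2, |h| < |g| on |z| = 1, so by Rouche f has the same number of zeros as g inside |z| < 1
Step 5: g(z) = 11 is a nonzero constant with no zeros inside |z| < 1. Answer = 0

0


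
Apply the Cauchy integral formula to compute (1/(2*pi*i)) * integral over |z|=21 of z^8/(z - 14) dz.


Step 1: f(z) = z^8, a = 14 is inside |z| = 21
Step 2: By Cauchy integral formula: (1/(2pi*i)) * integral = f(a)
Step 3: f(14) = 14^8 = 1475789056

1475789056


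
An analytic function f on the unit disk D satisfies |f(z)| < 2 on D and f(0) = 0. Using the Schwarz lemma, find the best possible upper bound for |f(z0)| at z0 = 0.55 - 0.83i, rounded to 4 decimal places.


Step 1: g = f/2 maps D -> D with g(0) = 0, so by the Schwarz lemma |g(z)| <= |z|, i.e. |f(z)| <= 2|z|; this is sharp (f(z) = 2z).
Step 2: |z0|^2 = 0.55^2 + (-0.83)^2 = 0.9914
Step 3: |z0| = sqrt(0.9914) = 0.995691
Step 4: Best bound = 2 * |z0| = 2 * 0.995691 = 1.9914

1.9914


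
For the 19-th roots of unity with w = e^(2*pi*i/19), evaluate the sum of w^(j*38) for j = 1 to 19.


Step 1: The sum sum_{j=1}^{n} w^(k*j) equals n if n | k, else 0.
Step 2: Here n = 19, k = 38
Step 3: Does n divide k? 19 | 38 -> True
Step 4: Sum = 19

19


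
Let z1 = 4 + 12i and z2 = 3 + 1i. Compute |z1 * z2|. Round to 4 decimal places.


Step 1: |z1| = sqrt(4^2 + 12^2) = sqrt(160)
Step 2: |z2| = sqrt(3^2 + 1^2) = sqrt(10)
Step 3: |z1*z2| = |z1|*|z2| = sqrt(160) * sqrt(10) = sqrt(160 * 10) = sqrt(1600)
Step 4: = 40.0

40.0


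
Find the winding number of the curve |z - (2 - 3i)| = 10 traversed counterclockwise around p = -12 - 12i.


Step 1: Center c = (2, -3), radius = 10
Step 2: |p - c|^2 = (-14)^2 + (-9)^2 = 277
Step 3: r^2 = 100
Step 4: |p-c| > r so winding number = 0

0


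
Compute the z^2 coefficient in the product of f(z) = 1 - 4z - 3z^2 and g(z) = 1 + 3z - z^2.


Step 1: z^2 term in f*g comes from: (1)*(-z^2) + (-4z)*(3z) + (-3z^2)*(1)
Step 2: = -1 - 12 - 3
Step 3: = -16

-16


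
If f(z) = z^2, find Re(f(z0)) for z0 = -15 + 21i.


Step 1: z0 = -15 + 21i
Step 2: z0^2 = (-15)^2 - 21^2 - 630i
Step 3: real part = 225 - 441 = -216

-216


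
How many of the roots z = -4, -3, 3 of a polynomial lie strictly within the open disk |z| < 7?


Step 1: Check each root:
  z = -4: |-4| = 4 < 7
  z = -3: |-3| = 3 < 7
  z = 3: |3| = 3 < 7
Step 2: Count = 3

3


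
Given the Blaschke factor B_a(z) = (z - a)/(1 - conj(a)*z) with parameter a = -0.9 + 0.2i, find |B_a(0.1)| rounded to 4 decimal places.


Step 1: Numerator z0 - a = 0.1 - (-0.9 + 0.2i) = 1 - 0.2i
Step 2: Denominator 1 - conj(a)*z0 = 1 - (-0.9 - 0.2i)*0.1 = 1.09 + 0.02i
Step 3: |z0 - a|^2 = 1^2 + (-0.2)^2 = 1.04; |1 - conj(a)*z0|^2 = 1.09^2 + 0.02^2 = 1.1885
Step 4: |B_a(0.1)| = sqrt(1.04 / 1.1885) = sqrt(0.875053)
Step 5: = 0.9354

0.9354


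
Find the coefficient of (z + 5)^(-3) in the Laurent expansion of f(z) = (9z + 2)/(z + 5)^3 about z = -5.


Step 1: Write the numerator in powers of (z + 5): 9z + 2 = 9(z + 5) + (9*(-5) + 2) = 9(z + 5) - 43
Step 2: Divide by (z + 5)^3: f(z) = -43(z + 5)^(-3) + 9(z + 5)^(-2)
Step 3: This finite sum is the Laurent series of f about z = -5.
Step 4: Coefficient of (z + 5)^(-3) = 9*(-5) + 2 = -43

-43


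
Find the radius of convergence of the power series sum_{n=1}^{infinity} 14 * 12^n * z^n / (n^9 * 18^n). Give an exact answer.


Step 1: General term a_n = 14 * 12^n / (n^9 * 18^n)
Step 2: By the root test, |a_n|^(1/n) = 14^(1/n) * 12 / (n^(9/n) * 18) -> 12/18 as n -> infinity (since 14^(1/n) -> 1 and n^(9/n) -> 1)
Step 3: R = 1/lim|a_n|^(1/n) = 18/12 = 3/2

3/2


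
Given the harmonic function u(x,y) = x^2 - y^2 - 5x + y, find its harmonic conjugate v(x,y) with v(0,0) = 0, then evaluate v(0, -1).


Step 1: v_x = -u_y = 2y - 1
Step 2: v_y = u_x = 2x - 5
Step 3: v = 2xy - x - 5y + C
Step 4: v(0,0) = 0 => C = 0
Step 5: v(0, -1) = 5

5


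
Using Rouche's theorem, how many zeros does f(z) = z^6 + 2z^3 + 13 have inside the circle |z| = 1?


Step 1: On |z| = 1 the three terms have sizes |z^6| = 1^6 = 1, |2z^3| = 2*1^3 = 2, |13| = 13
Step 2: The dominant term is g(z) = 13; let h(z) = z^6 + 2z^3 so f = g + h
Step 3: On |z| = 1: |g| = 13 and |h| <= 1 + 2 = 3
Step 4: Since 13 > 3, |h| < |g| on |z| = 1, so by Rouche f has the same number of zeros as g inside |z| < 1
Step 5: g(z) = 13 is a nonzero constant with no zeros inside |z| < 1. Answer = 0

0


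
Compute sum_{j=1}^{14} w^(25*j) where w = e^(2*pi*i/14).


Step 1: The sum sum_{j=1}^{n} w^(k*j) equals n if n | k, else 0.
Step 2: Here n = 14, k = 25
Step 3: Does n divide k? 14 | 25 -> False
Step 4: Sum = 0

0


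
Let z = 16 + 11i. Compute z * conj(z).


Step 1: conj(z) = 16 - 11i
Step 2: z * conj(z) = 16^2 + 11^2
Step 3: = 256 + 121 = 377

377


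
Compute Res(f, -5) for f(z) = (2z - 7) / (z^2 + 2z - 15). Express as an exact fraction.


Step 1: Q(z) = z^2 + 2z - 15 = (z + 5)(z - 3)
Step 2: Q'(z) = 2z + 2
Step 3: Q'(-5) = -8, P(-5) = -17
Step 4: Res = P(-5)/Q'(-5) = -17/(-8) = 17/8

17/8


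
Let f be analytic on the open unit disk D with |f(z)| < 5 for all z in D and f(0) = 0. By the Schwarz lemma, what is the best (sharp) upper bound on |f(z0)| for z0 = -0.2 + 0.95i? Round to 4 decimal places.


Step 1: g = f/5 maps D -> D with g(0) = 0, so by the Schwarz lemma |g(z)| <= |z|, i.e. |f(z)| <= 5|z|; this is sharp (f(z) = 5z).
Step 2: |z0|^2 = (-0.2)^2 + 0.95^2 = 0.9425
Step 3: |z0| = sqrt(0.9425) = 0.970824
Step 4: Best bound = 5 * |z0| = 5 * 0.970824 = 4.8541

4.8541


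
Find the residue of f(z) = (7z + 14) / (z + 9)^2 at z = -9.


Step 1: Pole of order 2 at z = -9
Step 2: Res = lim d/dz [(z + 9)^2 * f(z)] as z -> -9
Step 3: (z + 9)^2 * f(z) = 7z + 14
Step 4: d/dz[7z + 14] = 7

7


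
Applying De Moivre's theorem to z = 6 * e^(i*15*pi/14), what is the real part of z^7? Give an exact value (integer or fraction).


Step 1: By De Moivre's theorem, z^7 = 6^7 * e^(i*7*15*pi/14) = 279936 * (cos(15*pi/2) + i*sin(15*pi/2))
Step 2: |z|^7 = 6^7 = 279936
Step 3: Reduce the angle mod 2*pi: 15*pi/2 - 6*pi = 3*pi/2
Step 4: cos(3*pi/2) = 0
Step 5: Re(z^7) = 279936 * 0 = 0

0


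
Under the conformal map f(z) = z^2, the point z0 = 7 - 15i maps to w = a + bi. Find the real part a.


Step 1: z0 = 7 - 15i
Step 2: z0^2 = 7^2 - (-15)^2 - 210i
Step 3: real part = 49 - 225 = -176

-176


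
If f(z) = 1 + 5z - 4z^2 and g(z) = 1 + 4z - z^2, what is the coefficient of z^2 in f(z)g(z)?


Step 1: z^2 term in f*g comes from: (1)*(-z^2) + (5z)*(4z) + (-4z^2)*(1)
Step 2: = -1 + 20 - 4
Step 3: = 15

15


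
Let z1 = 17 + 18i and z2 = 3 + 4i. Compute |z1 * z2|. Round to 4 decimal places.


Step 1: |z1| = sqrt(17^2 + 18^2) = sqrt(613)
Step 2: |z2| = sqrt(3^2 + 4^2) = sqrt(25)
Step 3: |z1*z2| = |z1|*|z2| = sqrt(613) * sqrt(25) = sqrt(613 * 25) = sqrt(15325)
Step 4: = 123.7942

123.7942


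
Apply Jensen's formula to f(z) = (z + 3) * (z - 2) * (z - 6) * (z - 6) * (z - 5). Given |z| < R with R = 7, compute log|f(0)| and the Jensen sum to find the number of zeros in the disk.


Jensen's formula: (1/2pi)*integral log|f(Re^it)|dt = log|f(0)| + sum_{|a_k|<R} log(R/|a_k|)
Step 1: f(0) = 3 * (-2) * (-6) * (-6) * (-5) = 1080
Step 2: log|f(0)| = log|-3| + log|2| + log|6| + log|6| + log|5| = 6.9847
Step 3: Zeros inside |z| < 7: -3, 2, 6, 6, 5
Step 4: Jensen sum = log(7/3) + log(7/2) + log(7/6) + log(7/6) + log(7/5) = 2.7448
Step 5: n(R) = number of terms in the Jensen sum = count of zeros inside |z| < 7 = 5

5


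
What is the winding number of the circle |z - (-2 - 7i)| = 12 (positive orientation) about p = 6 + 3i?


Step 1: Center c = (-2, -7), radius = 12
Step 2: |p - c|^2 = 8^2 + 10^2 = 164
Step 3: r^2 = 144
Step 4: |p-c| > r so winding number = 0

0


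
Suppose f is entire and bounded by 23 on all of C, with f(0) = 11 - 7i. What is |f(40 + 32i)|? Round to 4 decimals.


Step 1: By Liouville's theorem, a bounded entire function is constant.
Step 2: f(z) = f(0) = 11 - 7i for all z.
Step 3: |f(w)| = |11 - 7i| = sqrt(121 + 49)
Step 4: = 13.0384

13.0384


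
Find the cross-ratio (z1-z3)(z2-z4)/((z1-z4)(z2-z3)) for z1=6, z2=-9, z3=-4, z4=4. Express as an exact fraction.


Step 1: (z1-z3)(z2-z4) = 10 * (-13) = -130
Step 2: (z1-z4)(z2-z3) = 2 * (-5) = -10
Step 3: Cross-ratio = 130/10 = 13

13


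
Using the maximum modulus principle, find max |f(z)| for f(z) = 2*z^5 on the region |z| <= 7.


Step 1: On |z| = 7, |f(z)| = 2 * |z|^5 = 2 * 7^5
Step 2: By maximum modulus principle, maximum is on boundary.
Step 3: Maximum = 2 * 16807 = 33614

33614


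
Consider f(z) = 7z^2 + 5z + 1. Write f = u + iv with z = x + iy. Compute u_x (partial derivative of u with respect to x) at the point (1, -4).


Step 1: f(z) = 7(x+iy)^2 + 5(x+iy) + 1
Step 2: u = 7(x^2 - y^2) + 5x + 1
Step 3: u_x = 14x + 5
Step 4: At (1, -4): u_x = 14 + 5 = 19

19


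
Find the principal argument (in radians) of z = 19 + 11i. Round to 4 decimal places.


Step 1: z = 19 + 11i
Step 2: arg(z) = atan2(11, 19)
Step 3: arg(z) = 0.5248

0.5248


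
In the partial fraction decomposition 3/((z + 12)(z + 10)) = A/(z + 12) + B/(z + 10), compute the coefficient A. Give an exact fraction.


Step 1: Multiply both sides by (z + 12) and set z = -12
Step 2: A = 3 / (-12 + 10)
Step 3: A = 3 / (-2)
Step 4: A = -3/2

-3/2


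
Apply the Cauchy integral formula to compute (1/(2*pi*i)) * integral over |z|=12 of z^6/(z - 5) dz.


Step 1: f(z) = z^6, a = 5 is inside |z| = 12
Step 2: By Cauchy integral formula: (1/(2pi*i)) * integral = f(a)
Step 3: f(5) = 5^6 = 15625

15625


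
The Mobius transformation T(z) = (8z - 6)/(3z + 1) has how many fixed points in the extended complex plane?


Step 1: Fixed points satisfy T(z) = z
Step 2: 3z^2 - 7z + 6 = 0
Step 3: Discriminant = (-7)^2 - 4*3*6 = -23
Step 4: Number of fixed points = 2

2


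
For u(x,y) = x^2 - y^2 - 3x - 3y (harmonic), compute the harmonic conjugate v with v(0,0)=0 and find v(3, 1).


Step 1: v_x = -u_y = 2y + 3
Step 2: v_y = u_x = 2x - 3
Step 3: v = 2xy + 3x - 3y + C
Step 4: v(0,0) = 0 => C = 0
Step 5: v(3, 1) = 12

12


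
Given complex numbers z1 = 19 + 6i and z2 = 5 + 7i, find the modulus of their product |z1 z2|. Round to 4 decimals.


Step 1: |z1| = sqrt(19^2 + 6^2) = sqrt(397)
Step 2: |z2| = sqrt(5^2 + 7^2) = sqrt(74)
Step 3: |z1*z2| = |z1|*|z2| = sqrt(397) * sqrt(74) = sqrt(397 * 74) = sqrt(29378)
Step 4: = 171.4001

171.4001


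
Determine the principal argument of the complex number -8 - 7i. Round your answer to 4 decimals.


Step 1: z = -8 - 7i
Step 2: arg(z) = atan2(-7, -8)
Step 3: arg(z) = -2.4228

-2.4228


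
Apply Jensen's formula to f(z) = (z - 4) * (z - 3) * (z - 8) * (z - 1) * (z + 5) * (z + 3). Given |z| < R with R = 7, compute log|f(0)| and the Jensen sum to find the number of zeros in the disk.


Jensen's formula: (1/2pi)*integral log|f(Re^it)|dt = log|f(0)| + sum_{|a_k|<R} log(R/|a_k|)
Step 1: f(0) = (-4) * (-3) * (-8) * (-1) * 5 * 3 = 1440
Step 2: log|f(0)| = log|4| + log|3| + log|8| + log|1| + log|-5| + log|-3| = 7.2724
Step 3: Zeros inside |z| < 7: 4, 3, 1, -5, -3
Step 4: Jensen sum = log(7/4) + log(7/3) + log(7/1) + log(7/5) + log(7/3) = 4.5366
Step 5: n(R) = number of terms in the Jensen sum = count of zeros inside |z| < 7 = 5

5


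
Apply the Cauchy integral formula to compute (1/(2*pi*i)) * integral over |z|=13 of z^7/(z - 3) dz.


Step 1: f(z) = z^7, a = 3 is inside |z| = 13
Step 2: By Cauchy integral formula: (1/(2pi*i)) * integral = f(a)
Step 3: f(3) = 3^7 = 2187

2187


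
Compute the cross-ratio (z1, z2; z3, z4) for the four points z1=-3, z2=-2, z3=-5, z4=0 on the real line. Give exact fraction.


Step 1: (z1-z3)(z2-z4) = 2 * (-2) = -4
Step 2: (z1-z4)(z2-z3) = (-3) * 3 = -9
Step 3: Cross-ratio = 4/9 = 4/9

4/9


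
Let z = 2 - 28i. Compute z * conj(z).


Step 1: conj(z) = 2 + 28i
Step 2: z * conj(z) = 2^2 + (-28)^2
Step 3: = 4 + 784 = 788

788


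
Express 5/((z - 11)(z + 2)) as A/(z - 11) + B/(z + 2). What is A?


Step 1: Multiply both sides by (z - 11) and set z = 11
Step 2: A = 5 / (11 + 2)
Step 3: A = 5 / 13
Step 4: A = 5/13

5/13


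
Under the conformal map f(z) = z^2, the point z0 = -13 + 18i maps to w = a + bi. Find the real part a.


Step 1: z0 = -13 + 18i
Step 2: z0^2 = (-13)^2 - 18^2 - 468i
Step 3: real part = 169 - 324 = -155

-155


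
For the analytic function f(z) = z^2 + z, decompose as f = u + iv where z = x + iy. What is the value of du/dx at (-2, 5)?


Step 1: f(z) = (x+iy)^2 + (x+iy) + 0
Step 2: u = (x^2 - y^2) + x + 0
Step 3: u_x = 2x + 1
Step 4: At (-2, 5): u_x = -4 + 1 = -3

-3


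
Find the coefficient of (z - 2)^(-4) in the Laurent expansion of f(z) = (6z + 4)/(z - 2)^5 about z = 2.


Step 1: Write the numerator in powers of (z - 2): 6z + 4 = 6(z - 2) + (6*2 + 4) = 6(z - 2) + 16
Step 2: Divide by (z - 2)^5: f(z) = 16(z - 2)^(-5) + 6(z - 2)^(-4)
Step 3: This finite sum is the Laurent series of f about z = 2.
Step 4: Coefficient of (z - 2)^(-4) = coefficient of (z - 2) in the re-centred numerator = 6

6


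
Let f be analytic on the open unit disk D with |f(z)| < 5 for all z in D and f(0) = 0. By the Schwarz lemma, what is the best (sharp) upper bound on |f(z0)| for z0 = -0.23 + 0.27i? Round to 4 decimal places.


Step 1: g = f/5 maps D -> D with g(0) = 0, so by the Schwarz lemma |g(z)| <= |z|, i.e. |f(z)| <= 5|z|; this is sharp (f(z) = 5z).
Step 2: |z0|^2 = (-0.23)^2 + 0.27^2 = 0.1258
Step 3: |z0| = sqrt(0.1258) = 0.354683
Step 4: Best bound = 5 * |z0| = 5 * 0.354683 = 1.7734

1.7734


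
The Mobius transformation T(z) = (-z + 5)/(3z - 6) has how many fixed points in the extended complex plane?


Step 1: Fixed points satisfy T(z) = z
Step 2: 3z^2 - 5z - 5 = 0
Step 3: Discriminant = (-5)^2 - 4*3*(-5) = 85
Step 4: Number of fixed points = 2

2


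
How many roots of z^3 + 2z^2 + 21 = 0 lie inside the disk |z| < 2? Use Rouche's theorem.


Step 1: On |z| = 2 the three terms have sizes |z^3| = 2^3 = 8, |2z^2| = 2*2^2 = 8, |21| = 21
Step 2: The dominant term is g(z) = 21; let h(z) = z^3 + 2z^2 so f = g + h
Step 3: On |z| = 2: |g| = 21 and |h| <= 8 + 8 = 16
Step 4: Since 21 > 16, |h| < |g| on |z| = 2, so by Rouche f has the same number of zeros as g inside |z| < 2
Step 5: g(z) = 21 is a nonzero constant with no zeros inside |z| < 2. Answer = 0

0


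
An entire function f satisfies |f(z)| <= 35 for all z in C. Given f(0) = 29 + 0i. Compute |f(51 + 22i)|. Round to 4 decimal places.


Step 1: By Liouville's theorem, a bounded entire function is constant.
Step 2: f(z) = f(0) = 29 + 0i for all z.
Step 3: |f(w)| = |29 + 0i| = sqrt(841 + 0)
Step 4: = 29.0

29.0


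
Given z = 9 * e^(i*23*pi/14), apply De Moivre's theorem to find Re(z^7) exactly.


Step 1: By De Moivre's theorem, z^7 = 9^7 * e^(i*7*23*pi/14) = 4782969 * (cos(23*pi/2) + i*sin(23*pi/2))
Step 2: |z|^7 = 9^7 = 4782969
Step 3: Reduce the angle mod 2*pi: 23*pi/2 - 10*pi = 3*pi/2
Step 4: cos(3*pi/2) = 0
Step 5: Re(z^7) = 4782969 * 0 = 0

0


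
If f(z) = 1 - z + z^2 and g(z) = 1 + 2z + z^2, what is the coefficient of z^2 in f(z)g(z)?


Step 1: z^2 term in f*g comes from: (1)*(z^2) + (-z)*(2z) + (z^2)*(1)
Step 2: = 1 - 2 + 1
Step 3: = 0

0


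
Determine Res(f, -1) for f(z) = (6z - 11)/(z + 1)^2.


Step 1: Pole of order 2 at z = -1
Step 2: Res = lim d/dz [(z + 1)^2 * f(z)] as z -> -1
Step 3: (z + 1)^2 * f(z) = 6z - 11
Step 4: d/dz[6z - 11] = 6

6


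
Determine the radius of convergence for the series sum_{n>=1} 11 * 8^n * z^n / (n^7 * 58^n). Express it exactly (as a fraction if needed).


Step 1: General term a_n = 11 * 8^n / (n^7 * 58^n)
Step 2: By the root test, |a_n|^(1/n) = 11^(1/n) * 8 / (n^(7/n) * 58) -> 8/58 as n -> infinity (since 11^(1/n) -> 1 and n^(7/n) -> 1)
Step 3: R = 1/lim|a_n|^(1/n) = 58/8 = 29/4

29/4


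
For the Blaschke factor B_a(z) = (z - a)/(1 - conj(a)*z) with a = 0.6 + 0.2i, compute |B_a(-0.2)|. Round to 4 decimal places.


Step 1: Numerator z0 - a = -0.2 - (0.6 + 0.2i) = -0.8 - 0.2i
Step 2: Denominator 1 - conj(a)*z0 = 1 - (0.6 - 0.2i)*(-0.2) = 1.12 - 0.04i
Step 3: |z0 - a|^2 = (-0.8)^2 + (-0.2)^2 = 0.68; |1 - conj(a)*z0|^2 = 1.12^2 + (-0.04)^2 = 1.256
Step 4: |B_a(-0.2)| = sqrt(0.68 / 1.256) = sqrt(0.541401)
Step 5: = 0.7358

0.7358


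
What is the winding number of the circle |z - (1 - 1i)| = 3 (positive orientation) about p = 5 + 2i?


Step 1: Center c = (1, -1), radius = 3
Step 2: |p - c|^2 = 4^2 + 3^2 = 25
Step 3: r^2 = 9
Step 4: |p-c| > r so winding number = 0

0


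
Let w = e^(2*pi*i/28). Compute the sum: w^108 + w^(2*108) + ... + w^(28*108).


Step 1: The sum sum_{j=1}^{n} w^(k*j) equals n if n | k, else 0.
Step 2: Here n = 28, k = 108
Step 3: Does n divide k? 28 | 108 -> False
Step 4: Sum = 0

0


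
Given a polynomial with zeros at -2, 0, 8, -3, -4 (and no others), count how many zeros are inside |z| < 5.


Step 1: Check each root:
  z = -2: |-2| = 2 < 5
  z = 0: |0| = 0 < 5
  z = 8: |8| = 8 >= 5
  z = -3: |-3| = 3 < 5
  z = -4: |-4| = 4 < 5
Step 2: Count = 4

4


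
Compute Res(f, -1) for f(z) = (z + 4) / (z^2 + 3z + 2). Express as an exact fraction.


Step 1: Q(z) = z^2 + 3z + 2 = (z + 1)(z + 2)
Step 2: Q'(z) = 2z + 3
Step 3: Q'(-1) = 1, P(-1) = 3
Step 4: Res = P(-1)/Q'(-1) = 3/1 = 3

3


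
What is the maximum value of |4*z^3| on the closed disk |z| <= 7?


Step 1: On |z| = 7, |f(z)| = 4 * |z|^3 = 4 * 7^3
Step 2: By maximum modulus principle, maximum is on boundary.
Step 3: Maximum = 4 * 343 = 1372

1372


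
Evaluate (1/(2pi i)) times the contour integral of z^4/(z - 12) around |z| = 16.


Step 1: f(z) = z^4, a = 12 is inside |z| = 16
Step 2: By Cauchy integral formula: (1/(2pi*i)) * integral = f(a)
Step 3: f(12) = 12^4 = 20736

20736


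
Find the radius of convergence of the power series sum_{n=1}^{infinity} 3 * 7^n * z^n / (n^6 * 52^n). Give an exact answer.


Step 1: General term a_n = 3 * 7^n / (n^6 * 52^n)
Step 2: By the root test, |a_n|^(1/n) = 3^(1/n) * 7 / (n^(6/n) * 52) -> 7/52 as n -> infinity (since 3^(1/n) -> 1 and n^(6/n) -> 1)
Step 3: R = 1/lim|a_n|^(1/n) = 52/7

52/7


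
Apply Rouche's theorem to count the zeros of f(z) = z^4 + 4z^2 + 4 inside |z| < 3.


Step 1: On |z| = 3 the three terms have sizes |z^4| = 3^4 = 81, |4z^2| = 4*3^2 = 36, |4| = 4
Step 2: The dominant term is g(z) = z^4; let h(z) = 4z^2 + 4 so f = g + h
Step 3: On |z| = 3: |g| = 81 and |h| <= 36 + 4 = 40
Step 4: Since 81 > 40, |h| < |g| on |z| = 3, so by Rouche f has the same number of zeros as g inside |z| < 3
Step 5: g(z) = z^4 has 4 zeros (all at the origin) inside |z| < 3. Answer = 4

4


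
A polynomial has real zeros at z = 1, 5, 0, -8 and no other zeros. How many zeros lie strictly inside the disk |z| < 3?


Step 1: Check each root:
  z = 1: |1| = 1 < 3
  z = 5: |5| = 5 >= 3
  z = 0: |0| = 0 < 3
  z = -8: |-8| = 8 >= 3
Step 2: Count = 2

2


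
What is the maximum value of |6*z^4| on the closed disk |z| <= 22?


Step 1: On |z| = 22, |f(z)| = 6 * |z|^4 = 6 * 22^4
Step 2: By maximum modulus principle, maximum is on boundary.
Step 3: Maximum = 6 * 234256 = 1405536

1405536


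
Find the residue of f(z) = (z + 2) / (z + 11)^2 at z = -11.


Step 1: Pole of order 2 at z = -11
Step 2: Res = lim d/dz [(z + 11)^2 * f(z)] as z -> -11
Step 3: (z + 11)^2 * f(z) = z + 2
Step 4: d/dz[z + 2] = 1

1


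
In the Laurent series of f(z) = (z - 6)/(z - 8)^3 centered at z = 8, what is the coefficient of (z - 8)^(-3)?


Step 1: Write the numerator in powers of (z - 8): z - 6 = (z - 8) + (1*8 - 6) = (z - 8) + 2
Step 2: Divide by (z - 8)^3: f(z) = 2(z - 8)^(-3) + (z - 8)^(-2)
Step 3: This finite sum is the Laurent series of f about z = 8.
Step 4: Coefficient of (z - 8)^(-3) = 1*8 - 6 = 2

2


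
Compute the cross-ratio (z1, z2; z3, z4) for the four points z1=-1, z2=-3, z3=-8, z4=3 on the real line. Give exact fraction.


Step 1: (z1-z3)(z2-z4) = 7 * (-6) = -42
Step 2: (z1-z4)(z2-z3) = (-4) * 5 = -20
Step 3: Cross-ratio = 42/20 = 21/10

21/10


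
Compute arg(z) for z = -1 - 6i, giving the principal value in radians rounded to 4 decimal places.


Step 1: z = -1 - 6i
Step 2: arg(z) = atan2(-6, -1)
Step 3: arg(z) = -1.7359

-1.7359


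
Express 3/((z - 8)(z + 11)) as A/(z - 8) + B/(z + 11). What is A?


Step 1: Multiply both sides by (z - 8) and set z = 8
Step 2: A = 3 / (8 + 11)
Step 3: A = 3 / 19
Step 4: A = 3/19

3/19


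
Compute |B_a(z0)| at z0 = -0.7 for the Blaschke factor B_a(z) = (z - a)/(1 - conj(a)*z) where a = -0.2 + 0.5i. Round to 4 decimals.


Step 1: Numerator z0 - a = -0.7 - (-0.2 + 0.5i) = -0.5 - 0.5i
Step 2: Denominator 1 - conj(a)*z0 = 1 - (-0.2 - 0.5i)*(-0.7) = 0.86 - 0.35i
Step 3: |z0 - a|^2 = (-0.5)^2 + (-0.5)^2 = 0.5; |1 - conj(a)*z0|^2 = 0.86^2 + (-0.35)^2 = 0.8621
Step 4: |B_a(-0.7)| = sqrt(0.5 / 0.8621) = sqrt(0.579979)
Step 5: = 0.7616

0.7616


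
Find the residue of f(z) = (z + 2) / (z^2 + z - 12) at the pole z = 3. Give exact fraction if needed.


Step 1: Q(z) = z^2 + z - 12 = (z - 3)(z + 4)
Step 2: Q'(z) = 2z + 1
Step 3: Q'(3) = 7, P(3) = 5
Step 4: Res = P(3)/Q'(3) = 5/7 = 5/7

5/7


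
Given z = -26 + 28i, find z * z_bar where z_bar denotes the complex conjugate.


Step 1: conj(z) = -26 - 28i
Step 2: z * conj(z) = (-26)^2 + 28^2
Step 3: = 676 + 784 = 1460

1460


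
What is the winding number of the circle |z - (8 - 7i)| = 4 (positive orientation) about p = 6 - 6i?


Step 1: Center c = (8, -7), radius = 4
Step 2: |p - c|^2 = (-2)^2 + 1^2 = 5
Step 3: r^2 = 16
Step 4: |p-c| < r so winding number = 1

1


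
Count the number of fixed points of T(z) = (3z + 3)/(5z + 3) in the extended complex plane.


Step 1: Fixed points satisfy T(z) = z
Step 2: 5z^2 - 3 = 0
Step 3: Discriminant = 0^2 - 4*5*(-3) = 60
Step 4: Number of fixed points = 2

2


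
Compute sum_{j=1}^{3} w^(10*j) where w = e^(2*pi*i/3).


Step 1: The sum sum_{j=1}^{n} w^(k*j) equals n if n | k, else 0.
Step 2: Here n = 3, k = 10
Step 3: Does n divide k? 3 | 10 -> False
Step 4: Sum = 0

0


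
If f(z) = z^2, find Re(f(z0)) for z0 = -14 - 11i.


Step 1: z0 = -14 - 11i
Step 2: z0^2 = (-14)^2 - (-11)^2 + 308i
Step 3: real part = 196 - 121 = 75

75


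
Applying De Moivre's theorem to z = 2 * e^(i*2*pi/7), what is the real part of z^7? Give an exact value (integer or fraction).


Step 1: By De Moivre's theorem, z^7 = 2^7 * e^(i*7*2*pi/7) = 128 * (cos(2*pi) + i*sin(2*pi))
Step 2: |z|^7 = 2^7 = 128
Step 3: Reduce the angle mod 2*pi: 2*pi - 2*pi = 0
Step 4: cos(0) = 1
Step 5: Re(z^7) = 128 * 1 = 128

128


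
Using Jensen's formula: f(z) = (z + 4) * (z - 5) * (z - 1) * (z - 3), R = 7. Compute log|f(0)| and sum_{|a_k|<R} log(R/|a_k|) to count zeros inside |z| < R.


Jensen's formula: (1/2pi)*integral log|f(Re^it)|dt = log|f(0)| + sum_{|a_k|<R} log(R/|a_k|)
Step 1: f(0) = 4 * (-5) * (-1) * (-3) = -60
Step 2: log|f(0)| = log|-4| + log|5| + log|1| + log|3| = 4.0943
Step 3: Zeros inside |z| < 7: -4, 5, 1, 3
Step 4: Jensen sum = log(7/4) + log(7/5) + log(7/1) + log(7/3) = 3.6893
Step 5: n(R) = number of terms in the Jensen sum = count of zeros inside |z| < 7 = 4

4


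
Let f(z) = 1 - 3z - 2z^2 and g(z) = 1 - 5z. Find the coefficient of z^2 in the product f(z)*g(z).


Step 1: z^2 term in f*g comes from: (1)*(0) + (-3z)*(-5z) + (-2z^2)*(1)
Step 2: = 0 + 15 - 2
Step 3: = 13

13


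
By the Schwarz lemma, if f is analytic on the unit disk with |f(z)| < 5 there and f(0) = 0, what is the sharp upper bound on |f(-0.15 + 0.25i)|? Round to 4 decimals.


Step 1: g = f/5 maps D -> D with g(0) = 0, so by the Schwarz lemma |g(z)| <= |z|, i.e. |f(z)| <= 5|z|; this is sharp (f(z) = 5z).
Step 2: |z0|^2 = (-0.15)^2 + 0.25^2 = 0.085
Step 3: |z0| = sqrt(0.085) = 0.291548
Step 4: Best bound = 5 * |z0| = 5 * 0.291548 = 1.4577

1.4577


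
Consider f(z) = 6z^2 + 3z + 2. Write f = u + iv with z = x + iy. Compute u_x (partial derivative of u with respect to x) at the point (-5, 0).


Step 1: f(z) = 6(x+iy)^2 + 3(x+iy) + 2
Step 2: u = 6(x^2 - y^2) + 3x + 2
Step 3: u_x = 12x + 3
Step 4: At (-5, 0): u_x = -60 + 3 = -57

-57


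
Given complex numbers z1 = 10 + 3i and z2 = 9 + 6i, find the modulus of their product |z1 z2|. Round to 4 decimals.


Step 1: |z1| = sqrt(10^2 + 3^2) = sqrt(109)
Step 2: |z2| = sqrt(9^2 + 6^2) = sqrt(117)
Step 3: |z1*z2| = |z1|*|z2| = sqrt(109) * sqrt(117) = sqrt(109 * 117) = sqrt(12753)
Step 4: = 112.9292

112.9292


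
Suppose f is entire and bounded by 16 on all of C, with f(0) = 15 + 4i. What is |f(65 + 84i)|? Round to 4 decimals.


Step 1: By Liouville's theorem, a bounded entire function is constant.
Step 2: f(z) = f(0) = 15 + 4i for all z.
Step 3: |f(w)| = |15 + 4i| = sqrt(225 + 16)
Step 4: = 15.5242

15.5242


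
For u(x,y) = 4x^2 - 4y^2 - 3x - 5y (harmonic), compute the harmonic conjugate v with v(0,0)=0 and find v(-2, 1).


Step 1: v_x = -u_y = 8y + 5
Step 2: v_y = u_x = 8x - 3
Step 3: v = 8xy + 5x - 3y + C
Step 4: v(0,0) = 0 => C = 0
Step 5: v(-2, 1) = -29

-29


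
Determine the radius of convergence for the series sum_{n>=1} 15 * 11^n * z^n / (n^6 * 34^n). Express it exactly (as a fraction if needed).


Step 1: General term a_n = 15 * 11^n / (n^6 * 34^n)
Step 2: By the root test, |a_n|^(1/n) = 15^(1/n) * 11 / (n^(6/n) * 34) -> 11/34 as n -> infinity (since 15^(1/n) -> 1 and n^(6/n) -> 1)
Step 3: R = 1/lim|a_n|^(1/n) = 34/11

34/11


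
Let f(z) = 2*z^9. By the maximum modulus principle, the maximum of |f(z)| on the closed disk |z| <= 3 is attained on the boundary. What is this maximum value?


Step 1: On |z| = 3, |f(z)| = 2 * |z|^9 = 2 * 3^9
Step 2: By maximum modulus principle, maximum is on boundary.
Step 3: Maximum = 2 * 19683 = 39366

39366


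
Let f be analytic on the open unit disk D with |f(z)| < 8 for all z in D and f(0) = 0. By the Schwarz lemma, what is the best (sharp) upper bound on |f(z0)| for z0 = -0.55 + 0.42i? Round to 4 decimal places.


Step 1: g = f/8 maps D -> D with g(0) = 0, so by the Schwarz lemma |g(z)| <= |z|, i.e. |f(z)| <= 8|z|; this is sharp (f(z) = 8z).
Step 2: |z0|^2 = (-0.55)^2 + 0.42^2 = 0.4789
Step 3: |z0| = sqrt(0.4789) = 0.692026
Step 4: Best bound = 8 * |z0| = 8 * 0.692026 = 5.5362

5.5362


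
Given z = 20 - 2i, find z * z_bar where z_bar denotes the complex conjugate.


Step 1: conj(z) = 20 + 2i
Step 2: z * conj(z) = 20^2 + (-2)^2
Step 3: = 400 + 4 = 404

404


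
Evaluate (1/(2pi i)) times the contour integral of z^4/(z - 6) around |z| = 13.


Step 1: f(z) = z^4, a = 6 is inside |z| = 13
Step 2: By Cauchy integral formula: (1/(2pi*i)) * integral = f(a)
Step 3: f(6) = 6^4 = 1296

1296


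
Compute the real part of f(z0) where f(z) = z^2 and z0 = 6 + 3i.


Step 1: z0 = 6 + 3i
Step 2: z0^2 = 6^2 - 3^2 + 36i
Step 3: real part = 36 - 9 = 27

27


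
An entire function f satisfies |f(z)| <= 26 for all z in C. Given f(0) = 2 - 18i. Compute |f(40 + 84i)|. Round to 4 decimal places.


Step 1: By Liouville's theorem, a bounded entire function is constant.
Step 2: f(z) = f(0) = 2 - 18i for all z.
Step 3: |f(w)| = |2 - 18i| = sqrt(4 + 324)
Step 4: = 18.1108

18.1108
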